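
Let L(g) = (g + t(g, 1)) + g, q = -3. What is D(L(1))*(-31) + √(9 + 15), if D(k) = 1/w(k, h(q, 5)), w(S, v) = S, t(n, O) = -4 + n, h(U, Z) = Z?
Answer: 31 + 2*√6 ≈ 35.899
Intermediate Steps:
L(g) = -4 + 3*g (L(g) = (g + (-4 + g)) + g = (-4 + 2*g) + g = -4 + 3*g)
D(k) = 1/k
D(L(1))*(-31) + √(9 + 15) = -31/(-4 + 3*1) + √(9 + 15) = -31/(-4 + 3) + √24 = -31/(-1) + 2*√6 = -1*(-31) + 2*√6 = 31 + 2*√6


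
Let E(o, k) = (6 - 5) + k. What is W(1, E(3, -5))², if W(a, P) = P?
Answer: 16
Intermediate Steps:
E(o, k) = 1 + k
W(1, E(3, -5))² = (1 - 5)² = (-4)² = 16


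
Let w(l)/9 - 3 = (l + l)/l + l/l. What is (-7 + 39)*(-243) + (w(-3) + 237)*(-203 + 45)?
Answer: -53754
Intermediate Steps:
w(l) = 54 (w(l) = 27 + 9*((l + l)/l + l/l) = 27 + 9*((2*l)/l + 1) = 27 + 9*(2 + 1) = 27 + 9*3 = 27 + 27 = 54)
(-7 + 39)*(-243) + (w(-3) + 237)*(-203 + 45) = (-7 + 39)*(-243) + (54 + 237)*(-203 + 45) = 32*(-243) + 291*(-158) = -7776 - 45978 = -53754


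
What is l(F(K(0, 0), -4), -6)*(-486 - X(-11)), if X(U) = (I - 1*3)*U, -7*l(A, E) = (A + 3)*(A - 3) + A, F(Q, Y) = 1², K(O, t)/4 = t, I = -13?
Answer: -662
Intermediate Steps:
K(O, t) = 4*t
F(Q, Y) = 1
l(A, E) = -A/7 - (-3 + A)*(3 + A)/7 (l(A, E) = -((A + 3)*(A - 3) + A)/7 = -((3 + A)*(-3 + A) + A)/7 = -((-3 + A)*(3 + A) + A)/7 = -(A + (-3 + A)*(3 + A))/7 = -A/7 - (-3 + A)*(3 + A)/7)
X(U) = -16*U (X(U) = (-13 - 1*3)*U = (-13 - 3)*U = -16*U)
l(F(K(0, 0), -4), -6)*(-486 - X(-11)) = (9/7 - ⅐*1 - ⅐*1²)*(-486 - (-16)*(-11)) = (9/7 - ⅐ - ⅐*1)*(-486 - 1*176) = (9/7 - ⅐ - ⅐)*(-486 - 176) = 1*(-662) = -662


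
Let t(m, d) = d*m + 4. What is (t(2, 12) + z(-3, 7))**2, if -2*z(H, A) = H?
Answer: 3481/4 ≈ 870.25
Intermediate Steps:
t(m, d) = 4 + d*m
z(H, A) = -H/2
(t(2, 12) + z(-3, 7))**2 = ((4 + 12*2) - 1/2*(-3))**2 = ((4 + 24) + 3/2)**2 = (28 + 3/2)**2 = (59/2)**2 = 3481/4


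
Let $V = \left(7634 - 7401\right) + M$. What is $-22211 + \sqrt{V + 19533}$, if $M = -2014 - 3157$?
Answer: $-22211 + \sqrt{14595} \approx -22090.0$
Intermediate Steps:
$M = -5171$ ($M = -2014 - 3157 = -5171$)
$V = -4938$ ($V = \left(7634 - 7401\right) - 5171 = 233 - 5171 = -4938$)
$-22211 + \sqrt{V + 19533} = -22211 + \sqrt{-4938 + 19533} = -22211 + \sqrt{14595}$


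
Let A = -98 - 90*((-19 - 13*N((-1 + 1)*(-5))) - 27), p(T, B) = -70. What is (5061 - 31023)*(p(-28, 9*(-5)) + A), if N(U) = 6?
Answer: -285374304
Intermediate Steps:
A = 11062 (A = -98 - 90*((-19 - 13*6) - 27) = -98 - 90*((-19 - 78) - 27) = -98 - 90*(-97 - 27) = -98 - 90*(-124) = -98 + 11160 = 11062)
(5061 - 31023)*(p(-28, 9*(-5)) + A) = (5061 - 31023)*(-70 + 11062) = -25962*10992 = -285374304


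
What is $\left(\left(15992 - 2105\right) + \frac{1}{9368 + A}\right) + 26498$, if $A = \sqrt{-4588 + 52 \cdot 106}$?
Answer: $\frac{886031757967}{21939625} - \frac{\sqrt{231}}{43879250} \approx 40385.0$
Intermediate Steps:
$A = 2 \sqrt{231}$ ($A = \sqrt{-4588 + 5512} = \sqrt{924} = 2 \sqrt{231} \approx 30.397$)
$\left(\left(15992 - 2105\right) + \frac{1}{9368 + A}\right) + 26498 = \left(\left(15992 - 2105\right) + \frac{1}{9368 + 2 \sqrt{231}}\right) + 26498 = \left(13887 + \frac{1}{9368 + 2 \sqrt{231}}\right) + 26498 = 40385 + \frac{1}{9368 + 2 \sqrt{231}}$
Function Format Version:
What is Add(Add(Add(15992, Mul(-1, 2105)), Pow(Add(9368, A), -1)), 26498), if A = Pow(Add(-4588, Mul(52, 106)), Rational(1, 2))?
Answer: Add(Rational(886031757967, 21939625), Mul(Rational(-1, 43879250), Pow(231, Rational(1, 2)))) ≈ 40385.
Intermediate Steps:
A = Mul(2, Pow(231, Rational(1, 2))) (A = Pow(Add(-4588, 5512), Rational(1, 2)) = Pow(924, Rational(1, 2)) = Mul(2, Pow(231, Rational(1, 2))) ≈ 30.397)
Add(Add(Add(15992, Mul(-1, 2105)), Pow(Add(9368, A), -1)), 26498) = Add(Add(Add(15992, Mul(-1, 2105)), Pow(Add(9368, Mul(2, Pow(231, Rational(1, 2)))), -1)), 26498) = Add(Add(Add(15992, -2105), Pow(Add(9368, Mul(2, Pow(231, Rational(1, 2)))), -1)), 26498) = Add(Add(13887, Pow(Add(9368, Mul(2, Pow(231, Rational(1, 2)))), -1)), 26498) = Add(40385, Pow(Add(9368, Mul(2, Pow(231, Rational(1, 2)))), -1))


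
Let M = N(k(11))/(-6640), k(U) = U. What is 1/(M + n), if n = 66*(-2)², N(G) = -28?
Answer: 1660/438247 ≈ 0.0037878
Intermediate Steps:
n = 264 (n = 66*4 = 264)
M = 7/1660 (M = -28/(-6640) = -28*(-1/6640) = 7/1660 ≈ 0.0042169)
1/(M + n) = 1/(7/1660 + 264) = 1/(438247/1660) = 1660/438247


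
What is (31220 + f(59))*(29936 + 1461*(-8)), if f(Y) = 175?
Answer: 572895960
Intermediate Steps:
(31220 + f(59))*(29936 + 1461*(-8)) = (31220 + 175)*(29936 + 1461*(-8)) = 31395*(29936 - 11688) = 31395*18248 = 572895960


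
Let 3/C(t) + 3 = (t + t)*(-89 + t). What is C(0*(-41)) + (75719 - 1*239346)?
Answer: -163628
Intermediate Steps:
C(t) = 3/(-3 + 2*t*(-89 + t)) (C(t) = 3/(-3 + (t + t)*(-89 + t)) = 3/(-3 + (2*t)*(-89 + t)) = 3/(-3 + 2*t*(-89 + t)))
C(0*(-41)) + (75719 - 1*239346) = 3/(-3 - 0*(-41) + 2*(0*(-41))²) + (75719 - 1*239346) = 3/(-3 - 178*0 + 2*0²) + (75719 - 239346) = 3/(-3 + 0 + 2*0) - 163627 = 3/(-3 + 0 + 0) - 163627 = 3/(-3) - 163627 = 3*(-⅓) - 163627 = -1 - 163627 = -163628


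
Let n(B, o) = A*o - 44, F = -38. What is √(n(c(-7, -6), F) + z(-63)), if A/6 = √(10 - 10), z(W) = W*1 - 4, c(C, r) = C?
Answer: I*√111 ≈ 10.536*I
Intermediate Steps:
z(W) = -4 + W (z(W) = W - 4 = -4 + W)
A = 0 (A = 6*√(10 - 10) = 6*√0 = 6*0 = 0)
n(B, o) = -44 (n(B, o) = 0*o - 44 = 0 - 44 = -44)
√(n(c(-7, -6), F) + z(-63)) = √(-44 + (-4 - 63)) = √(-44 - 67) = √(-111) = I*√111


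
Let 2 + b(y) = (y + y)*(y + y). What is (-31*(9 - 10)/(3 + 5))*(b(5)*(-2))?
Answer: -1519/2 ≈ -759.50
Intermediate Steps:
b(y) = -2 + 4*y² (b(y) = -2 + (y + y)*(y + y) = -2 + (2*y)*(2*y) = -2 + 4*y²)
(-31*(9 - 10)/(3 + 5))*(b(5)*(-2)) = (-31*(9 - 10)/(3 + 5))*((-2 + 4*5²)*(-2)) = (-(-31)/8)*((-2 + 4*25)*(-2)) = (-(-31)/8)*((-2 + 100)*(-2)) = (-31*(-⅛))*(98*(-2)) = (31/8)*(-196) = -1519/2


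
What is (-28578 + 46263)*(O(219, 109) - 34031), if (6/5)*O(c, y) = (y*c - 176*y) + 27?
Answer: -532365660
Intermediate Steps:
O(c, y) = 45/2 - 440*y/3 + 5*c*y/6 (O(c, y) = 5*((y*c - 176*y) + 27)/6 = 5*((c*y - 176*y) + 27)/6 = 5*((-176*y + c*y) + 27)/6 = 5*(27 - 176*y + c*y)/6 = 45/2 - 440*y/3 + 5*c*y/6)
(-28578 + 46263)*(O(219, 109) - 34031) = (-28578 + 46263)*((45/2 - 440/3*109 + (⅚)*219*109) - 34031) = 17685*((45/2 - 47960/3 + 39785/2) - 34031) = 17685*(11785/3 - 34031) = 17685*(-90308/3) = -532365660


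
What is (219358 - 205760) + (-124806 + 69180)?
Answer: -42028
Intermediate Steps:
(219358 - 205760) + (-124806 + 69180) = 13598 - 55626 = -42028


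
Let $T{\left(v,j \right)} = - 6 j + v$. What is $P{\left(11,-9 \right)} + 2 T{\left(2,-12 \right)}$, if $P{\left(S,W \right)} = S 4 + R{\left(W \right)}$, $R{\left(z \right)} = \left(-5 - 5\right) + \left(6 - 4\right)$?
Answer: $184$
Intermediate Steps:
$T{\left(v,j \right)} = v - 6 j$
$R{\left(z \right)} = -8$ ($R{\left(z \right)} = -10 + \left(6 - 4\right) = -10 + 2 = -8$)
$P{\left(S,W \right)} = -8 + 4 S$ ($P{\left(S,W \right)} = S 4 - 8 = 4 S - 8 = -8 + 4 S$)
$P{\left(11,-9 \right)} + 2 T{\left(2,-12 \right)} = \left(-8 + 4 \cdot 11\right) + 2 \left(2 - -72\right) = \left(-8 + 44\right) + 2 \left(2 + 72\right) = 36 + 2 \cdot 74 = 36 + 148 = 184$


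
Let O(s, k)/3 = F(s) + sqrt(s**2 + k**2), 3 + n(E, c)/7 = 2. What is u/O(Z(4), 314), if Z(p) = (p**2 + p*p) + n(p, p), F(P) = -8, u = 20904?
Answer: 55744/99157 + 6968*sqrt(99221)/99157 ≈ 22.698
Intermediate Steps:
n(E, c) = -7 (n(E, c) = -21 + 7*2 = -21 + 14 = -7)
Z(p) = -7 + 2*p**2 (Z(p) = (p**2 + p*p) - 7 = (p**2 + p**2) - 7 = 2*p**2 - 7 = -7 + 2*p**2)
O(s, k) = -24 + 3*sqrt(k**2 + s**2) (O(s, k) = 3*(-8 + sqrt(s**2 + k**2)) = 3*(-8 + sqrt(k**2 + s**2)) = -24 + 3*sqrt(k**2 + s**2))
u/O(Z(4), 314) = 20904/(-24 + 3*sqrt(314**2 + (-7 + 2*4**2)**2)) = 20904/(-24 + 3*sqrt(98596 + (-7 + 2*16)**2)) = 20904/(-24 + 3*sqrt(98596 + (-7 + 32)**2)) = 20904/(-24 + 3*sqrt(98596 + 25**2)) = 20904/(-24 + 3*sqrt(98596 + 625)) = 20904/(-24 + 3*sqrt(99221))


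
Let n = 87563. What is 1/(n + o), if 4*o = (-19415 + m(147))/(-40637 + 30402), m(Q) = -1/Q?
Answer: 3009090/263486374673 ≈ 1.1420e-5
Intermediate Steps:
o = 1427003/3009090 (o = ((-19415 - 1/147)/(-40637 + 30402))/4 = ((-19415 - 1*1/147)/(-10235))/4 = ((-19415 - 1/147)*(-1/10235))/4 = (-2854006/147*(-1/10235))/4 = (1/4)*(2854006/1504545) = 1427003/3009090 ≈ 0.47423)
1/(n + o) = 1/(87563 + 1427003/3009090) = 1/(263486374673/3009090) = 3009090/263486374673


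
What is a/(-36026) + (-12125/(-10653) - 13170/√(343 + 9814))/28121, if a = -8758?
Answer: 1312048631552/5396208683169 - 13170*√10157/285624997 ≈ 0.23850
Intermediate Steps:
a/(-36026) + (-12125/(-10653) - 13170/√(343 + 9814))/28121 = -8758/(-36026) + (-12125/(-10653) - 13170/√(343 + 9814))/28121 = -8758*(-1/36026) + (-12125*(-1/10653) - 13170*√10157/10157)*(1/28121) = 4379/18013 + (12125/10653 - 13170*√10157/10157)*(1/28121) = 4379/18013 + (12125/299573013 - 13170*√10157/285624997) = 1312048631552/5396208683169 - 13170*√10157/285624997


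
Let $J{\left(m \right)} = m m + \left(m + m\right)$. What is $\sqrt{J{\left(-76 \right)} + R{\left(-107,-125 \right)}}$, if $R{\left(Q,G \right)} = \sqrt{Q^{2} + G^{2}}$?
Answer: $\sqrt{5624 + \sqrt{27074}} \approx 76.083$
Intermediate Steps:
$R{\left(Q,G \right)} = \sqrt{G^{2} + Q^{2}}$
$J{\left(m \right)} = m^{2} + 2 m$
$\sqrt{J{\left(-76 \right)} + R{\left(-107,-125 \right)}} = \sqrt{- 76 \left(2 - 76\right) + \sqrt{\left(-125\right)^{2} + \left(-107\right)^{2}}} = \sqrt{\left(-76\right) \left(-74\right) + \sqrt{15625 + 11449}} = \sqrt{5624 + \sqrt{27074}}$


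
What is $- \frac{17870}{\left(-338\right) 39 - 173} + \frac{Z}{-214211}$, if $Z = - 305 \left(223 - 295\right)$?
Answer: $\frac{706934954}{572157581} \approx 1.2356$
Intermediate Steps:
$Z = 21960$ ($Z = \left(-305\right) \left(-72\right) = 21960$)
$- \frac{17870}{\left(-338\right) 39 - 173} + \frac{Z}{-214211} = - \frac{17870}{\left(-338\right) 39 - 173} + \frac{21960}{-214211} = - \frac{17870}{-13182 - 173} + 21960 \left(- \frac{1}{214211}\right) = - \frac{17870}{-13355} - \frac{21960}{214211} = \left(-17870\right) \left(- \frac{1}{13355}\right) - \frac{21960}{214211} = \frac{3574}{2671} - \frac{21960}{214211} = \frac{706934954}{572157581}$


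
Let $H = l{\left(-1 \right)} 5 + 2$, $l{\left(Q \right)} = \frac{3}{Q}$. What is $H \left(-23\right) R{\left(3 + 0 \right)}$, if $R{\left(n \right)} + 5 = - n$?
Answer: $-2392$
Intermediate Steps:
$R{\left(n \right)} = -5 - n$
$H = -13$ ($H = \frac{3}{-1} \cdot 5 + 2 = 3 \left(-1\right) 5 + 2 = \left(-3\right) 5 + 2 = -15 + 2 = -13$)
$H \left(-23\right) R{\left(3 + 0 \right)} = \left(-13\right) \left(-23\right) \left(-5 - \left(3 + 0\right)\right) = 299 \left(-5 - 3\right) = 299 \left(-8\right) = -2392$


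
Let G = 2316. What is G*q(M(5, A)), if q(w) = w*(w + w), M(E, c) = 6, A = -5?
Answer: 166752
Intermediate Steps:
q(w) = 2*w**2 (q(w) = w*(2*w) = 2*w**2)
G*q(M(5, A)) = 2316*(2*6**2) = 2316*(2*36) = 2316*72 = 166752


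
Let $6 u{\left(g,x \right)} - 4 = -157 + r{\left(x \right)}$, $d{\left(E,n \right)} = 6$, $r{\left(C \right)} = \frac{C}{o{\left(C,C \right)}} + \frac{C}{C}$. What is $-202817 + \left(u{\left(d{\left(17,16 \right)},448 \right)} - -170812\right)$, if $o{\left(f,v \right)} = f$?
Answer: $- \frac{192181}{6} \approx -32030.0$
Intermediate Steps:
$r{\left(C \right)} = 2$ ($r{\left(C \right)} = \frac{C}{C} + \frac{C}{C} = 1 + 1 = 2$)
$u{\left(g,x \right)} = - \frac{151}{6}$ ($u{\left(g,x \right)} = \frac{2}{3} + \frac{-157 + 2}{6} = \frac{2}{3} + \frac{1}{6} \left(-155\right) = \frac{2}{3} - \frac{155}{6} = - \frac{151}{6}$)
$-202817 + \left(u{\left(d{\left(17,16 \right)},448 \right)} - -170812\right) = -202817 - - \frac{1024721}{6} = -202817 + \left(- \frac{151}{6} + 170812\right) = -202817 + \frac{1024721}{6} = - \frac{192181}{6}$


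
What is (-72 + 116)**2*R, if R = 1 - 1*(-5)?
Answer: 11616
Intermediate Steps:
R = 6 (R = 1 + 5 = 6)
(-72 + 116)**2*R = (-72 + 116)**2*6 = 44**2*6 = 1936*6 = 11616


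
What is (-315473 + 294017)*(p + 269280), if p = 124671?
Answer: -8452612656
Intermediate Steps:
(-315473 + 294017)*(p + 269280) = (-315473 + 294017)*(124671 + 269280) = -21456*393951 = -8452612656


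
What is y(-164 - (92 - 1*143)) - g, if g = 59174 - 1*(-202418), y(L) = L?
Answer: -261705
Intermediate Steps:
g = 261592 (g = 59174 + 202418 = 261592)
y(-164 - (92 - 1*143)) - g = (-164 - (92 - 1*143)) - 1*261592 = (-164 - (92 - 143)) - 261592 = (-164 - 1*(-51)) - 261592 = (-164 + 51) - 261592 = -113 - 261592 = -261705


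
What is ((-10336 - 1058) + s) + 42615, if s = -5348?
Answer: 25873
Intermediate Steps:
((-10336 - 1058) + s) + 42615 = ((-10336 - 1058) - 5348) + 42615 = (-11394 - 5348) + 42615 = -16742 + 42615 = 25873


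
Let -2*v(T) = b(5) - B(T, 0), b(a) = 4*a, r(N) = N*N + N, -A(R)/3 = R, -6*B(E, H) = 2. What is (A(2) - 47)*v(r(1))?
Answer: 3233/6 ≈ 538.83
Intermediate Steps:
B(E, H) = -⅓ (B(E, H) = -⅙*2 = -⅓)
A(R) = -3*R
r(N) = N + N² (r(N) = N² + N = N + N²)
v(T) = -61/6 (v(T) = -(4*5 - 1*(-⅓))/2 = -(20 + ⅓)/2 = -½*61/3 = -61/6)
(A(2) - 47)*v(r(1)) = (-3*2 - 47)*(-61/6) = (-6 - 47)*(-61/6) = -53*(-61/6) = 3233/6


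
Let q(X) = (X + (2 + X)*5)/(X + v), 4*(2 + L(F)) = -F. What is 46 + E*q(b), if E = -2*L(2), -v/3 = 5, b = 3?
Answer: 103/3 ≈ 34.333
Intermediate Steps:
L(F) = -2 - F/4 (L(F) = -2 + (-F)/4 = -2 - F/4)
v = -15 (v = -3*5 = -15)
q(X) = (10 + 6*X)/(-15 + X) (q(X) = (X + (2 + X)*5)/(X - 15) = (X + (10 + 5*X))/(-15 + X) = (10 + 6*X)/(-15 + X))
E = 5 (E = -2*(-2 - 1/4*2) = -2*(-2 - 1/2) = -2*(-5/2) = 5)
46 + E*q(b) = 46 + 5*(2*(5 + 3*3)/(-15 + 3)) = 46 + 5*(2*(5 + 9)/(-12)) = 46 + 5*(2*(-1/12)*14) = 46 + 5*(-7/3) = 46 - 35/3 = 103/3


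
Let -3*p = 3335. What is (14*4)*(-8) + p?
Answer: -4679/3 ≈ -1559.7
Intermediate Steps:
p = -3335/3 (p = -⅓*3335 = -3335/3 ≈ -1111.7)
(14*4)*(-8) + p = (14*4)*(-8) - 3335/3 = 56*(-8) - 3335/3 = -448 - 3335/3 = -4679/3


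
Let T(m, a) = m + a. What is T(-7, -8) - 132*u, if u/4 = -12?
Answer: 6321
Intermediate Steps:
u = -48 (u = 4*(-12) = -48)
T(m, a) = a + m
T(-7, -8) - 132*u = (-8 - 7) - 132*(-48) = -15 - 33*(-192) = -15 + 6336 = 6321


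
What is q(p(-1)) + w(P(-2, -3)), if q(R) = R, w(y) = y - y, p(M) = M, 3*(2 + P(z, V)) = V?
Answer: -1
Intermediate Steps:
P(z, V) = -2 + V/3
w(y) = 0
q(p(-1)) + w(P(-2, -3)) = -1 + 0 = -1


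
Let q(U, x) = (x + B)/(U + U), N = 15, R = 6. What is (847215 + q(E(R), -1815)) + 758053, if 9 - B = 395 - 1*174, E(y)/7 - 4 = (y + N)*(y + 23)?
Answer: 13776407949/8582 ≈ 1.6053e+6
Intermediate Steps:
E(y) = 28 + 7*(15 + y)*(23 + y) (E(y) = 28 + 7*((y + 15)*(y + 23)) = 28 + 7*((15 + y)*(23 + y)) = 28 + 7*(15 + y)*(23 + y))
B = -212 (B = 9 - (395 - 1*174) = 9 - (395 - 174) = 9 - 1*221 = 9 - 221 = -212)
q(U, x) = (-212 + x)/(2*U) (q(U, x) = (x - 212)/(U + U) = (-212 + x)/((2*U)) = (-212 + x)*(1/(2*U)) = (-212 + x)/(2*U))
(847215 + q(E(R), -1815)) + 758053 = (847215 + (-212 - 1815)/(2*(2443 + 7*6² + 266*6))) + 758053 = (847215 + (½)*(-2027)/(2443 + 7*36 + 1596)) + 758053 = (847215 + (½)*(-2027)/(2443 + 252 + 1596)) + 758053 = (847215 + (½)*(-2027)/4291) + 758053 = (847215 + (½)*(1/4291)*(-2027)) + 758053 = (847215 - 2027/8582) + 758053 = 7270797103/8582 + 758053 = 13776407949/8582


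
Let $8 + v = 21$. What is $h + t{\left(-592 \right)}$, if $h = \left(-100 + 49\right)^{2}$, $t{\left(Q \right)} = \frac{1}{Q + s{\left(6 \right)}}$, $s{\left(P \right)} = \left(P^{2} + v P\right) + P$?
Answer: $\frac{1227671}{472} \approx 2601.0$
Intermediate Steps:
$v = 13$ ($v = -8 + 21 = 13$)
$s{\left(P \right)} = P^{2} + 14 P$ ($s{\left(P \right)} = \left(P^{2} + 13 P\right) + P = P^{2} + 14 P$)
$t{\left(Q \right)} = \frac{1}{120 + Q}$ ($t{\left(Q \right)} = \frac{1}{Q + 6 \left(14 + 6\right)} = \frac{1}{Q + 6 \cdot 20} = \frac{1}{Q + 120} = \frac{1}{120 + Q}$)
$h = 2601$ ($h = \left(-51\right)^{2} = 2601$)
$h + t{\left(-592 \right)} = 2601 + \frac{1}{120 - 592} = 2601 + \frac{1}{-472} = 2601 - \frac{1}{472} = \frac{1227671}{472}$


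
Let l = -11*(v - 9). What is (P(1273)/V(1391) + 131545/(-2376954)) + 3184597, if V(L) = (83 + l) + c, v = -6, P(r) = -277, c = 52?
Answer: 378481912563607/118847700 ≈ 3.1846e+6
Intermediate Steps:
l = 165 (l = -11*(-6 - 9) = -11*(-15) = 165)
V(L) = 300 (V(L) = (83 + 165) + 52 = 248 + 52 = 300)
(P(1273)/V(1391) + 131545/(-2376954)) + 3184597 = (-277/300 + 131545/(-2376954)) + 3184597 = (-277*1/300 + 131545*(-1/2376954)) + 3184597 = (-277/300 - 131545/2376954) + 3184597 = -116313293/118847700 + 3184597 = 378481912563607/118847700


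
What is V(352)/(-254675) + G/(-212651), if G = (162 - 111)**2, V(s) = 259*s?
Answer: -20049376043/54156893425 ≈ -0.37021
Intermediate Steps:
G = 2601 (G = 51**2 = 2601)
V(352)/(-254675) + G/(-212651) = (259*352)/(-254675) + 2601/(-212651) = 91168*(-1/254675) + 2601*(-1/212651) = -91168/254675 - 2601/212651 = -20049376043/54156893425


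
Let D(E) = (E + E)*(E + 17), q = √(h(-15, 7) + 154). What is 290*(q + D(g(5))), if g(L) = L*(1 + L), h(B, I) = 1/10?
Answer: 817800 + 29*√15410 ≈ 8.2140e+5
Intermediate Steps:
h(B, I) = ⅒
q = √15410/10 (q = √(⅒ + 154) = √(1541/10) = √15410/10 ≈ 12.414)
D(E) = 2*E*(17 + E) (D(E) = (2*E)*(17 + E) = 2*E*(17 + E))
290*(q + D(g(5))) = 290*(√15410/10 + 2*(5*(1 + 5))*(17 + 5*(1 + 5))) = 290*(√15410/10 + 2*(5*6)*(17 + 5*6)) = 290*(√15410/10 + 2*30*(17 + 30)) = 290*(√15410/10 + 2*30*47) = 290*(√15410/10 + 2820) = 290*(2820 + √15410/10) = 817800 + 29*√15410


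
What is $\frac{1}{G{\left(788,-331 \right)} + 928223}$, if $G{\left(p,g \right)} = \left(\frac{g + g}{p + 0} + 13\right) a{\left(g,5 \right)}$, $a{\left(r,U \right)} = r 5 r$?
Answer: $\frac{394}{2990253617} \approx 1.3176 \cdot 10^{-7}$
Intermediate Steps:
$a{\left(r,U \right)} = 5 r^{2}$ ($a{\left(r,U \right)} = 5 r r = 5 r^{2}$)
$G{\left(p,g \right)} = 5 g^{2} \left(13 + \frac{2 g}{p}\right)$ ($G{\left(p,g \right)} = \left(\frac{g + g}{p + 0} + 13\right) 5 g^{2} = \left(\frac{2 g}{p} + 13\right) 5 g^{2} = \left(13 + \frac{2 g}{p}\right) 5 g^{2} = 5 g^{2} \left(13 + \frac{2 g}{p}\right)$)
$\frac{1}{G{\left(788,-331 \right)} + 928223} = \frac{1}{\frac{\left(-331\right)^{2} \left(10 \left(-331\right) + 65 \cdot 788\right)}{788} + 928223} = \frac{1}{109561 \cdot \frac{1}{788} \left(-3310 + 51220\right) + 928223} = \frac{1}{109561 \cdot \frac{1}{788} \cdot 47910 + 928223} = \frac{1}{\frac{2624533755}{394} + 928223} = \frac{1}{\frac{2990253617}{394}} = \frac{394}{2990253617}$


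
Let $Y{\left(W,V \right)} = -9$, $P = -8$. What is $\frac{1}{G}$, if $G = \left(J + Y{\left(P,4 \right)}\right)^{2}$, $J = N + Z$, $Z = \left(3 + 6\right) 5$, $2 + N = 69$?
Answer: $\frac{1}{10609} \approx 9.426 \cdot 10^{-5}$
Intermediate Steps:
$N = 67$ ($N = -2 + 69 = 67$)
$Z = 45$ ($Z = 9 \cdot 5 = 45$)
$J = 112$ ($J = 67 + 45 = 112$)
$G = 10609$ ($G = \left(112 - 9\right)^{2} = 103^{2} = 10609$)
$\frac{1}{G} = \frac{1}{10609}$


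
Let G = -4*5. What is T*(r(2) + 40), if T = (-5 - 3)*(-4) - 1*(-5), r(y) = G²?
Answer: 16280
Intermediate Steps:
G = -20
r(y) = 400 (r(y) = (-20)² = 400)
T = 37 (T = -8*(-4) + 5 = 32 + 5 = 37)
T*(r(2) + 40) = 37*(400 + 40) = 37*440 = 16280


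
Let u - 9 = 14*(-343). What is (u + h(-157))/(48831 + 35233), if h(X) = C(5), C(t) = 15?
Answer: -2389/42032 ≈ -0.056838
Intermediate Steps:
h(X) = 15
u = -4793 (u = 9 + 14*(-343) = 9 - 4802 = -4793)
(u + h(-157))/(48831 + 35233) = (-4793 + 15)/(48831 + 35233) = -4778/84064 = -4778*1/84064 = -2389/42032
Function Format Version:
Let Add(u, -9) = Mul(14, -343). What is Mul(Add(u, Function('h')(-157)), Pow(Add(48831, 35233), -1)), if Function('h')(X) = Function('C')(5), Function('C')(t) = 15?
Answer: Rational(-2389, 42032) ≈ -0.056838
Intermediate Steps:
Function('h')(X) = 15
u = -4793 (u = Add(9, Mul(14, -343)) = Add(9, -4802) = -4793)
Mul(Add(u, Function('h')(-157)), Pow(Add(48831, 35233), -1)) = Mul(Add(-4793, 15), Pow(Add(48831, 35233), -1)) = Mul(-4778, Pow(84064, -1)) = Mul(-4778, Rational(1, 84064)) = Rational(-2389, 42032)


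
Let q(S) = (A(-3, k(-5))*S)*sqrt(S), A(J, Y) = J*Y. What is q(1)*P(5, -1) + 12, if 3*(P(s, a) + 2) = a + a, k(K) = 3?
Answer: 36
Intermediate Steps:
P(s, a) = -2 + 2*a/3 (P(s, a) = -2 + (a + a)/3 = -2 + (2*a)/3 = -2 + 2*a/3)
q(S) = -9*S**(3/2) (q(S) = ((-3*3)*S)*sqrt(S) = (-9*S)*sqrt(S) = -9*S**(3/2))
q(1)*P(5, -1) + 12 = (-9*1**(3/2))*(-2 + (2/3)*(-1)) + 12 = (-9*1)*(-2 - 2/3) + 12 = -9*(-8/3) + 12 = 24 + 12 = 36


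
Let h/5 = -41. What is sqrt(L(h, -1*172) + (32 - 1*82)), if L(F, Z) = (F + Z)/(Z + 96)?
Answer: I*sqrt(65037)/38 ≈ 6.7111*I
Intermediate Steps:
h = -205 (h = 5*(-41) = -205)
L(F, Z) = (F + Z)/(96 + Z)
sqrt(L(h, -1*172) + (32 - 1*82)) = sqrt((-205 - 1*172)/(96 - 1*172) + (32 - 1*82)) = sqrt((-205 - 172)/(96 - 172) + (32 - 82)) = sqrt(-377/(-76) - 50) = sqrt(-1/76*(-377) - 50) = sqrt(377/76 - 50) = sqrt(-3423/76) = I*sqrt(65037)/38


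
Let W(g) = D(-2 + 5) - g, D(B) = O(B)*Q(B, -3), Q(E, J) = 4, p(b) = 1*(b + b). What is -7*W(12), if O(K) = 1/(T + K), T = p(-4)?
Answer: 448/5 ≈ 89.600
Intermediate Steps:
p(b) = 2*b (p(b) = 1*(2*b) = 2*b)
T = -8 (T = 2*(-4) = -8)
O(K) = 1/(-8 + K)
D(B) = 4/(-8 + B)
W(g) = -⅘ - g (W(g) = 4/(-8 + (-2 + 5)) - g = 4/(-8 + 3) - g = 4/(-5) - g = 4*(-⅕) - g = -⅘ - g)
-7*W(12) = -7*(-⅘ - 1*12) = -7*(-⅘ - 12) = -7*(-64/5) = 448/5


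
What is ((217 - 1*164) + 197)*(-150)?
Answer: -37500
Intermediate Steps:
((217 - 1*164) + 197)*(-150) = ((217 - 164) + 197)*(-150) = (53 + 197)*(-150) = 250*(-150) = -37500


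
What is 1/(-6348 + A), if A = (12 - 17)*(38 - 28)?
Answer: -1/6398 ≈ -0.00015630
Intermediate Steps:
A = -50 (A = -5*10 = -50)
1/(-6348 + A) = 1/(-6348 - 50) = 1/(-6398) = -1/6398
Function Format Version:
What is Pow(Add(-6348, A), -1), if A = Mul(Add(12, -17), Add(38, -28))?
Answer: Rational(-1, 6398) ≈ -0.00015630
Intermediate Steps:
A = -50 (A = Mul(-5, 10) = -50)
Pow(Add(-6348, A), -1) = Pow(Add(-6348, -50), -1) = Pow(-6398, -1) = Rational(-1, 6398)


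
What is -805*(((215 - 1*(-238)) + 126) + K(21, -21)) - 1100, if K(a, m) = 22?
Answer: -484905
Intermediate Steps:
-805*(((215 - 1*(-238)) + 126) + K(21, -21)) - 1100 = -805*(((215 - 1*(-238)) + 126) + 22) - 1100 = -805*(((215 + 238) + 126) + 22) - 1100 = -805*((453 + 126) + 22) - 1100 = -805*(579 + 22) - 1100 = -805*601 - 1100 = -483805 - 1100 = -484905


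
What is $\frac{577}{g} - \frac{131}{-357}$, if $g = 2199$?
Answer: $\frac{164686}{261681} \approx 0.62934$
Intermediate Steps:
$\frac{577}{g} - \frac{131}{-357} = \frac{577}{2199} - \frac{131}{-357} = 577 \cdot \frac{1}{2199} - - \frac{131}{357} = \frac{577}{2199} + \frac{131}{357} = \frac{164686}{261681}$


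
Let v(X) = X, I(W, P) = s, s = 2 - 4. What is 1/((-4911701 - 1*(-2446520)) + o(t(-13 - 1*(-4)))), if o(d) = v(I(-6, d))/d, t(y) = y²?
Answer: -81/199679663 ≈ -4.0565e-7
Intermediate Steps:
s = -2
I(W, P) = -2
o(d) = -2/d
1/((-4911701 - 1*(-2446520)) + o(t(-13 - 1*(-4)))) = 1/((-4911701 - 1*(-2446520)) - 2/(-13 - 1*(-4))²) = 1/((-4911701 + 2446520) - 2/(-13 + 4)²) = 1/(-2465181 - 2/((-9)²)) = 1/(-2465181 - 2/81) = 1/(-199679663/81) = -81/199679663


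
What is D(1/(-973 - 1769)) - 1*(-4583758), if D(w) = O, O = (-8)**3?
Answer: 4583246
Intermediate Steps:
O = -512
D(w) = -512
D(1/(-973 - 1769)) - 1*(-4583758) = -512 - 1*(-4583758) = -512 + 4583758 = 4583246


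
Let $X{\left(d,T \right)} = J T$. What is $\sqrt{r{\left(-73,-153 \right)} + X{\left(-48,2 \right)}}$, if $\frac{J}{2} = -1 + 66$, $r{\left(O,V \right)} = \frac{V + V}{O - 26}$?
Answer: $\frac{\sqrt{31834}}{11} \approx 16.22$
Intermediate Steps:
$r{\left(O,V \right)} = \frac{2 V}{-26 + O}$
$J = 130$ ($J = 2 \left(-1 + 66\right) = 2 \cdot 65 = 130$)
$X{\left(d,T \right)} = 130 T$
$\sqrt{r{\left(-73,-153 \right)} + X{\left(-48,2 \right)}} = \sqrt{2 \left(-153\right) \frac{1}{-26 - 73} + 130 \cdot 2} = \sqrt{2 \left(-153\right) \frac{1}{-99} + 260} = \sqrt{2 \left(-153\right) \left(- \frac{1}{99}\right) + 260} = \sqrt{\frac{34}{11} + 260} = \sqrt{\frac{2894}{11}} = \frac{\sqrt{31834}}{11}$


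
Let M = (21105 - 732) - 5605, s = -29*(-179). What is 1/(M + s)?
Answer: 1/19959 ≈ 5.0103e-5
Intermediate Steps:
s = 5191
M = 14768 (M = 20373 - 5605 = 14768)
1/(M + s) = 1/(14768 + 5191) = 1/19959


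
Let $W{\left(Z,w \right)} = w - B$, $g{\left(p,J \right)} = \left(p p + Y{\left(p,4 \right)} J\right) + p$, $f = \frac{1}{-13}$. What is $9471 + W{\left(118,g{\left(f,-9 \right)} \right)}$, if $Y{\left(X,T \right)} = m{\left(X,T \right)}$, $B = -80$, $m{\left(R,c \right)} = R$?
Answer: $\frac{1614224}{169} \approx 9551.6$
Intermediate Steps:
$Y{\left(X,T \right)} = X$
$f = - \frac{1}{13} \approx -0.076923$
$g{\left(p,J \right)} = p + p^{2} + J p$ ($g{\left(p,J \right)} = \left(p p + p J\right) + p = \left(p^{2} + J p\right) + p = p + p^{2} + J p$)
$W{\left(Z,w \right)} = 80 + w$ ($W{\left(Z,w \right)} = w - -80 = w + 80 = 80 + w$)
$9471 + W{\left(118,g{\left(f,-9 \right)} \right)} = 9471 + \left(80 - \frac{1 - 9 - \frac{1}{13}}{13}\right) = 9471 + \left(80 - - \frac{105}{169}\right) = 9471 + \left(80 + \frac{105}{169}\right) = 9471 + \frac{13625}{169} = \frac{1614224}{169}$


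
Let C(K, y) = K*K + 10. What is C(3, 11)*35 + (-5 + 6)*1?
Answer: 666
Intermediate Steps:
C(K, y) = 10 + K**2 (C(K, y) = K**2 + 10 = 10 + K**2)
C(3, 11)*35 + (-5 + 6)*1 = (10 + 3**2)*35 + (-5 + 6)*1 = (10 + 9)*35 + 1*1 = 19*35 + 1 = 665 + 1 = 666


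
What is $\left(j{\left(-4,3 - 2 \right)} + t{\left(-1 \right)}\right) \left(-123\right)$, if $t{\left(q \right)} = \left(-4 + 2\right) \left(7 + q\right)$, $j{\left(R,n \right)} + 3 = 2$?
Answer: $1599$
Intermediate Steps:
$j{\left(R,n \right)} = -1$ ($j{\left(R,n \right)} = -3 + 2 = -1$)
$t{\left(q \right)} = -14 - 2 q$ ($t{\left(q \right)} = - 2 \left(7 + q\right) = -14 - 2 q$)
$\left(j{\left(-4,3 - 2 \right)} + t{\left(-1 \right)}\right) \left(-123\right) = \left(-1 - 12\right) \left(-123\right) = \left(-13\right) \left(-123\right) = 1599$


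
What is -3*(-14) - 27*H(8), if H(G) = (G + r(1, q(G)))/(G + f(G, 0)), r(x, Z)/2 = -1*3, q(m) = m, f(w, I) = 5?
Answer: 492/13 ≈ 37.846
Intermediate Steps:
r(x, Z) = -6 (r(x, Z) = 2*(-1*3) = 2*(-3) = -6)
H(G) = (-6 + G)/(5 + G) (H(G) = (G - 6)/(G + 5) = (-6 + G)/(5 + G))
-3*(-14) - 27*H(8) = -3*(-14) - 27*(-6 + 8)/(5 + 8) = 42 - 27*2/13 = 42 - 54/13 = 492/13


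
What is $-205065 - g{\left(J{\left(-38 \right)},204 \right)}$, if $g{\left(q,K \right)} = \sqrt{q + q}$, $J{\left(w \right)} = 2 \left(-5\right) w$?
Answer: $-205065 - 2 \sqrt{190} \approx -2.0509 \cdot 10^{5}$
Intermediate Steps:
$J{\left(w \right)} = - 10 w$
$g{\left(q,K \right)} = \sqrt{2} \sqrt{q}$ ($g{\left(q,K \right)} = \sqrt{2 q} = \sqrt{2} \sqrt{q}$)
$-205065 - g{\left(J{\left(-38 \right)},204 \right)} = -205065 - \sqrt{2} \sqrt{\left(-10\right) \left(-38\right)} = -205065 - \sqrt{2} \sqrt{380} = -205065 - \sqrt{2} \cdot 2 \sqrt{95} = -205065 - 2 \sqrt{190}$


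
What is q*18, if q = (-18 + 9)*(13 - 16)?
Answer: 486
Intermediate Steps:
q = 27 (q = -9*(-3) = 27)
q*18 = 27*18 = 486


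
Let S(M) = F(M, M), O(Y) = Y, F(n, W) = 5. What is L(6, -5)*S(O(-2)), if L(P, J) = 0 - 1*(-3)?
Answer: 15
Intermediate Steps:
S(M) = 5
L(P, J) = 3 (L(P, J) = 0 + 3 = 3)
L(6, -5)*S(O(-2)) = 3*5 = 15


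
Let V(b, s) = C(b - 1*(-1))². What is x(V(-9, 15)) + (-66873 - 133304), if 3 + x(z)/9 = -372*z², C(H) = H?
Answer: -13913612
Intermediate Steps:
V(b, s) = (1 + b)² (V(b, s) = (b - 1*(-1))² = (b + 1)² = (1 + b)²)
x(z) = -27 - 3348*z² (x(z) = -27 + 9*(-372*z²) = -27 - 3348*z²)
x(V(-9, 15)) + (-66873 - 133304) = (-27 - 3348*(1 - 9)⁴) + (-66873 - 133304) = (-27 - 3348*((-8)²)²) - 200177 = (-27 - 3348*64²) - 200177 = (-27 - 3348*4096) - 200177 = (-27 - 13713408) - 200177 = -13713435 - 200177 = -13913612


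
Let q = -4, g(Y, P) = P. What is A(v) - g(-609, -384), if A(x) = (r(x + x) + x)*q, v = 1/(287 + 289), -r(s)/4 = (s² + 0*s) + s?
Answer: 1990909/5184 ≈ 384.05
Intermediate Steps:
r(s) = -4*s - 4*s² (r(s) = -4*((s² + 0*s) + s) = -4*((s² + 0) + s) = -4*(s² + s) = -4*(s + s²) = -4*s - 4*s²)
v = 1/576 ≈ 0.0017361
A(x) = -4*x + 32*x*(1 + 2*x) (A(x) = (-4*(x + x)*(1 + (x + x)) + x)*(-4) = (-4*2*x*(1 + 2*x) + x)*(-4) = (-8*x*(1 + 2*x) + x)*(-4) = (x - 8*x*(1 + 2*x))*(-4) = -4*x + 32*x*(1 + 2*x))
A(v) - g(-609, -384) = 4*(1/576)*(7 + 16*(1/576)) - 1*(-384) = 4*(1/576)*(7 + 1/36) + 384 = 4*(1/576)*(253/36) + 384 = 253/5184 + 384 = 1990909/5184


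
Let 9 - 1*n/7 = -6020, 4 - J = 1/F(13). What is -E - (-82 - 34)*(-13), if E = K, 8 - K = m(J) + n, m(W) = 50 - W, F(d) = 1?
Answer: 40734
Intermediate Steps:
J = 3 (J = 4 - 1/1 = 4 - 1*1 = 4 - 1 = 3)
n = 42203 (n = 63 - 7*(-6020) = 63 + 42140 = 42203)
K = -42242 (K = 8 - ((50 - 1*3) + 42203) = 8 - ((50 - 3) + 42203) = 8 - (47 + 42203) = 8 - 1*42250 = 8 - 42250 = -42242)
E = -42242
-E - (-82 - 34)*(-13) = -1*(-42242) - (-82 - 34)*(-13) = 42242 - (-116)*(-13) = 42242 - 1*1508 = 42242 - 1508 = 40734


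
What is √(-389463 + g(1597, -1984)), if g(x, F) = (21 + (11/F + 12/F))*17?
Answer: I*√23931587545/248 ≈ 623.78*I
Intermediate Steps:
g(x, F) = 357 + 391/F (g(x, F) = (21 + 23/F)*17 = 357 + 391/F)
√(-389463 + g(1597, -1984)) = √(-389463 + (357 + 391/(-1984))) = √(-389463 + (357 + 391*(-1/1984))) = √(-389463 + (357 - 391/1984)) = √(-389463 + 707897/1984) = √(-771986695/1984) = I*√23931587545/248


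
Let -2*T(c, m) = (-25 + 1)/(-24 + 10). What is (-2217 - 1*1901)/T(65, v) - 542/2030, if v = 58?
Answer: 14628382/3045 ≈ 4804.1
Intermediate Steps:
T(c, m) = -6/7 (T(c, m) = -(-25 + 1)/(2*(-24 + 10)) = -(-12)/(-14) = -(-12)*(-1)/14 = -½*12/7 = -6/7)
(-2217 - 1*1901)/T(65, v) - 542/2030 = (-2217 - 1*1901)/(-6/7) - 542/2030 = (-2217 - 1901)*(-7/6) - 542*1/2030 = -4118*(-7/6) - 271/1015 = 14413/3 - 271/1015 = 14628382/3045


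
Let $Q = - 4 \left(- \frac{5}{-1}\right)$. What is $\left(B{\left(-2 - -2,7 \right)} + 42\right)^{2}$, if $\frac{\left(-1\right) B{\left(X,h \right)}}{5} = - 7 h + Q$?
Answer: $149769$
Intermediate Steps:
$Q = -20$ ($Q = - 4 \left(\left(-5\right) \left(-1\right)\right) = \left(-4\right) 5 = -20$)
$B{\left(X,h \right)} = 100 + 35 h$ ($B{\left(X,h \right)} = - 5 \left(- 7 h - 20\right) = - 5 \left(-20 - 7 h\right) = 100 + 35 h$)
$\left(B{\left(-2 - -2,7 \right)} + 42\right)^{2} = \left(\left(100 + 35 \cdot 7\right) + 42\right)^{2} = \left(\left(100 + 245\right) + 42\right)^{2} = \left(345 + 42\right)^{2} = 387^{2} = 149769$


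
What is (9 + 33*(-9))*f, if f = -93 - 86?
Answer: 51552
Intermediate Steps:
f = -179
(9 + 33*(-9))*f = (9 + 33*(-9))*(-179) = (9 - 297)*(-179) = -288*(-179) = 51552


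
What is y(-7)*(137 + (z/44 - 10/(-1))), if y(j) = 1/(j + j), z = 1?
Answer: -6469/616 ≈ -10.502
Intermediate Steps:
y(j) = 1/(2*j)
y(-7)*(137 + (z/44 - 10/(-1))) = ((1/2)/(-7))*(137 + (1/44 - 10/(-1))) = ((1/2)*(-1/7))*(137 + (1*(1/44) - 10*(-1))) = -(137 + (1/44 + 10))/14 = -(137 + 441/44)/14 = -1/14*6469/44 = -6469/616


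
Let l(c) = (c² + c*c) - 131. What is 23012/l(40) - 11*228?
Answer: -697640/279 ≈ -2500.5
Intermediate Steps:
l(c) = -131 + 2*c² (l(c) = (c² + c²) - 131 = 2*c² - 131 = -131 + 2*c²)
23012/l(40) - 11*228 = 23012/(-131 + 2*40²) - 11*228 = 23012/(-131 + 2*1600) - 2508 = 23012/(-131 + 3200) - 2508 = 23012/3069 - 2508 = 23012*(1/3069) - 2508 = 2092/279 - 2508 = -697640/279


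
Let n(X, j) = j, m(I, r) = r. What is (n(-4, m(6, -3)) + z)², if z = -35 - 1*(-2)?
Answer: 1296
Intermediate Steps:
z = -33 (z = -35 + 2 = -33)
(n(-4, m(6, -3)) + z)² = (-3 - 33)² = (-36)² = 1296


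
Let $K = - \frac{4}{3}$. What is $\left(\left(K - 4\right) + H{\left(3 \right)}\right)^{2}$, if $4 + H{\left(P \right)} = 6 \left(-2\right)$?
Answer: $\frac{4096}{9} \approx 455.11$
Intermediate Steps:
$K = - \frac{4}{3}$ ($K = \left(-4\right) \frac{1}{3} = - \frac{4}{3} \approx -1.3333$)
$H{\left(P \right)} = -16$ ($H{\left(P \right)} = -4 + 6 \left(-2\right) = -4 - 12 = -16$)
$\left(\left(K - 4\right) + H{\left(3 \right)}\right)^{2} = \left(\left(- \frac{4}{3} - 4\right) - 16\right)^{2} = \left(- \frac{16}{3} - 16\right)^{2} = \left(- \frac{64}{3}\right)^{2} = \frac{4096}{9}$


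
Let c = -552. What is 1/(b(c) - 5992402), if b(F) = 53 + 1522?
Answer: -1/5990827 ≈ -1.6692e-7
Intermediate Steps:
b(F) = 1575
1/(b(c) - 5992402) = 1/(1575 - 5992402) = 1/(-5990827) = -1/5990827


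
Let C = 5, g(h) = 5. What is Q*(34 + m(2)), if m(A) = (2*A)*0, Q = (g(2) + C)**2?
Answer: 3400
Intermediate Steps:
Q = 100 (Q = (5 + 5)**2 = 10**2 = 100)
m(A) = 0
Q*(34 + m(2)) = 100*(34 + 0) = 100*34 = 3400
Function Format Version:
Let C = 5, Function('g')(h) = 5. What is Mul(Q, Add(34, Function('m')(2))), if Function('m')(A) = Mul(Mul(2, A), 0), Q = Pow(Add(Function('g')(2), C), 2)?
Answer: 3400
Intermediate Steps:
Q = 100 (Q = Pow(Add(5, 5), 2) = Pow(10, 2) = 100)
Function('m')(A) = 0
Mul(Q, Add(34, Function('m')(2))) = Mul(100, Add(34, 0)) = Mul(100, 34) = 3400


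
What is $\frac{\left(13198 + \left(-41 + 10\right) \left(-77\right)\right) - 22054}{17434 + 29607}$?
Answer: $- \frac{6469}{47041} \approx -0.13752$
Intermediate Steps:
$\frac{\left(13198 + \left(-41 + 10\right) \left(-77\right)\right) - 22054}{17434 + 29607} = \frac{\left(13198 - -2387\right) - 22054}{47041} = \left(\left(13198 + 2387\right) - 22054\right) \frac{1}{47041} = \left(15585 - 22054\right) \frac{1}{47041} = \left(-6469\right) \frac{1}{47041} = - \frac{6469}{47041}$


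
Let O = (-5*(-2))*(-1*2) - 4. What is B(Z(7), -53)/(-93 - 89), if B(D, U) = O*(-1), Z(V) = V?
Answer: -12/91 ≈ -0.13187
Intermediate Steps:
O = -24 (O = 10*(-2) - 4 = -20 - 4 = -24)
B(D, U) = 24 (B(D, U) = -24*(-1) = 24)
B(Z(7), -53)/(-93 - 89) = 24/(-93 - 89) = 24/(-182) = 24*(-1/182) = -12/91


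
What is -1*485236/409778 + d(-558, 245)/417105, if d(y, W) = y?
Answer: -363123688/306309055 ≈ -1.1855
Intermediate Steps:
-1*485236/409778 + d(-558, 245)/417105 = -1*485236/409778 - 558/417105 = -485236*1/409778 - 558*1/417105 = -242618/204889 - 2/1495 = -363123688/306309055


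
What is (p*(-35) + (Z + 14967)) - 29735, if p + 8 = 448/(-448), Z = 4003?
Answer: -10450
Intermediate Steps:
p = -9 (p = -8 + 448/(-448) = -8 + 448*(-1/448) = -8 - 1 = -9)
(p*(-35) + (Z + 14967)) - 29735 = (-9*(-35) + (4003 + 14967)) - 29735 = (315 + 18970) - 29735 = 19285 - 29735 = -10450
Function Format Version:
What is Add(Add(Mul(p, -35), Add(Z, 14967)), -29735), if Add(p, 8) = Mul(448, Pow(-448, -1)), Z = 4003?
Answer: -10450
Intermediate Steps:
p = -9 (p = Add(-8, Mul(448, Pow(-448, -1))) = Add(-8, Mul(448, Rational(-1, 448))) = Add(-8, -1) = -9)
Add(Add(Mul(p, -35), Add(Z, 14967)), -29735) = Add(Add(Mul(-9, -35), Add(4003, 14967)), -29735) = Add(Add(315, 18970), -29735) = Add(19285, -29735) = -10450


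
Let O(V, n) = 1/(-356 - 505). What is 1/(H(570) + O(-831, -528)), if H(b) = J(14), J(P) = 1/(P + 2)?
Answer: 13776/845 ≈ 16.303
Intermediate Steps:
J(P) = 1/(2 + P)
H(b) = 1/16 (H(b) = 1/(2 + 14) = 1/16)
O(V, n) = -1/861 (O(V, n) = 1/(-861) = -1/861)
1/(H(570) + O(-831, -528)) = 1/(1/16 - 1/861) = 1/(845/13776) = 13776/845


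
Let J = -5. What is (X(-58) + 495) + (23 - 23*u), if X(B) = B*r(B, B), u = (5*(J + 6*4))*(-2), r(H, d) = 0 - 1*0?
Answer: 4888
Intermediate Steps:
r(H, d) = 0 (r(H, d) = 0 + 0 = 0)
u = -190 (u = (5*(-5 + 6*4))*(-2) = (5*(-5 + 24))*(-2) = (5*19)*(-2) = 95*(-2) = -190)
X(B) = 0 (X(B) = B*0 = 0)
(X(-58) + 495) + (23 - 23*u) = (0 + 495) + (23 - 23*(-190)) = 495 + (23 + 4370) = 495 + 4393 = 4888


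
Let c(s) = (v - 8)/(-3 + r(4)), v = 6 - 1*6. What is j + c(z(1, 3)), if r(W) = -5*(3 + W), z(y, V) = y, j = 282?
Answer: 5362/19 ≈ 282.21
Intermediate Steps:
v = 0 (v = 6 - 6 = 0)
r(W) = -15 - 5*W
c(s) = 4/19 (c(s) = (0 - 8)/(-3 + (-15 - 5*4)) = -8/(-3 + (-15 - 20)) = -8/(-3 - 35) = -8/(-38) = -8*(-1/38) = 4/19)
j + c(z(1, 3)) = 282 + 4/19 = 5362/19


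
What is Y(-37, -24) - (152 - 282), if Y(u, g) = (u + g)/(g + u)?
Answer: 131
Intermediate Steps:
Y(u, g) = 1 (Y(u, g) = (g + u)/(g + u) = 1)
Y(-37, -24) - (152 - 282) = 1 - (152 - 282) = 1 - 1*(-130) = 1 + 130 = 131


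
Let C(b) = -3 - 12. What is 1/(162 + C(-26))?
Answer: 1/147 ≈ 0.0068027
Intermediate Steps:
C(b) = -15
1/(162 + C(-26)) = 1/(162 - 15) = 1/147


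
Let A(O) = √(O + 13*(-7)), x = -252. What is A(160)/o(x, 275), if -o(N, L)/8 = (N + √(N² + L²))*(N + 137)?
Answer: √69/111320 ≈ 7.4619e-5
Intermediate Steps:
A(O) = √(-91 + O) (A(O) = √(O - 91) = √(-91 + O))
o(N, L) = -8*(137 + N)*(N + √(L² + N²)) (o(N, L) = -8*(N + √(N² + L²))*(N + 137) = -8*(N + √(L² + N²))*(137 + N) = -8*(137 + N)*(N + √(L² + N²)))
A(160)/o(x, 275) = √(-91 + 160)/(-1096*(-252) - 1096*√(275² + (-252)²) - 8*(-252)² - 8*(-252)*√(275² + (-252)²)) = √69/(276192 - 1096*√(75625 + 63504) - 8*63504 - 8*(-252)*√(75625 + 63504)) = √69/(276192 - 1096*√139129 - 508032 - 8*(-252)*√139129) = √69/(276192 - 1096*373 - 508032 - 8*(-252)*373) = √69/(276192 - 408808 - 508032 + 751968) = √69/111320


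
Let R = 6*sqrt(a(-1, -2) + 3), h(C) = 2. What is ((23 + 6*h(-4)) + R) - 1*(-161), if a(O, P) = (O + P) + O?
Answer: 196 + 6*I ≈ 196.0 + 6.0*I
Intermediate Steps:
a(O, P) = P + 2*O
R = 6*I (R = 6*sqrt((-2 + 2*(-1)) + 3) = 6*sqrt((-2 - 2) + 3) = 6*sqrt(-4 + 3) = 6*sqrt(-1) = 6*I ≈ 6.0*I)
((23 + 6*h(-4)) + R) - 1*(-161) = ((23 + 6*2) + 6*I) - 1*(-161) = ((23 + 12) + 6*I) + 161 = (35 + 6*I) + 161 = 196 + 6*I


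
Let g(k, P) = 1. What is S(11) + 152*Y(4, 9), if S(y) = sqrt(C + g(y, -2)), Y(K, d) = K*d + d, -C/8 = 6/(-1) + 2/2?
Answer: 6840 + sqrt(41) ≈ 6846.4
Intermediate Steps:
C = 40 (C = -8*(6/(-1) + 2/2) = -8*(6*(-1) + 2*(1/2)) = -8*(-6 + 1) = -8*(-5) = 40)
Y(K, d) = d + K*d
S(y) = sqrt(41) (S(y) = sqrt(40 + 1) = sqrt(41))
S(11) + 152*Y(4, 9) = sqrt(41) + 152*(9*(1 + 4)) = sqrt(41) + 152*(9*5) = sqrt(41) + 152*45 = sqrt(41) + 6840 = 6840 + sqrt(41)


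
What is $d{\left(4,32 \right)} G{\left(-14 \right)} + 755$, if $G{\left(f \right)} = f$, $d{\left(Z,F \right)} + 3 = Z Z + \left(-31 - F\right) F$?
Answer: $28797$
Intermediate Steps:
$d{\left(Z,F \right)} = -3 + Z^{2} + F \left(-31 - F\right)$ ($d{\left(Z,F \right)} = -3 + \left(Z Z + \left(-31 - F\right) F\right) = -3 + \left(Z^{2} + F \left(-31 - F\right)\right) = -3 + Z^{2} + F \left(-31 - F\right)$)
$d{\left(4,32 \right)} G{\left(-14 \right)} + 755 = \left(-3 + 4^{2} - 32^{2} - 992\right) \left(-14\right) + 755 = \left(-3 + 16 - 1024 - 992\right) \left(-14\right) + 755 = \left(-2003\right) \left(-14\right) + 755 = 28042 + 755 = 28797$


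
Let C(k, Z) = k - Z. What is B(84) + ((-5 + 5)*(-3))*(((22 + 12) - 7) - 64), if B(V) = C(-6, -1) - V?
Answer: -89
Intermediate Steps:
B(V) = -5 - V (B(V) = (-6 - 1*(-1)) - V = (-6 + 1) - V = -5 - V)
B(84) + ((-5 + 5)*(-3))*(((22 + 12) - 7) - 64) = (-5 - 1*84) + ((-5 + 5)*(-3))*(((22 + 12) - 7) - 64) = (-5 - 84) + (0*(-3))*((34 - 7) - 64) = -89 + 0*(27 - 64) = -89 + 0*(-37) = -89 + 0 = -89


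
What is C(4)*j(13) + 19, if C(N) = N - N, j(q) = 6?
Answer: 19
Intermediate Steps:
C(N) = 0
C(4)*j(13) + 19 = 0*6 + 19 = 0 + 19 = 19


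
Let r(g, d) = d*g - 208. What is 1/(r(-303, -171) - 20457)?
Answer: 1/31148 ≈ 3.2105e-5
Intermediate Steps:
r(g, d) = -208 + d*g
1/(r(-303, -171) - 20457) = 1/((-208 - 171*(-303)) - 20457) = 1/((-208 + 51813) - 20457) = 1/(51605 - 20457) = 1/31148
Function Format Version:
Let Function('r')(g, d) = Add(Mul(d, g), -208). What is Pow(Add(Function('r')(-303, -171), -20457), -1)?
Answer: Rational(1, 31148) ≈ 3.2105e-5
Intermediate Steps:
Function('r')(g, d) = Add(-208, Mul(d, g))
Pow(Add(Function('r')(-303, -171), -20457), -1) = Pow(Add(Add(-208, Mul(-171, -303)), -20457), -1) = Pow(Add(Add(-208, 51813), -20457), -1) = Pow(Add(51605, -20457), -1) = Pow(31148, -1) = Rational(1, 31148)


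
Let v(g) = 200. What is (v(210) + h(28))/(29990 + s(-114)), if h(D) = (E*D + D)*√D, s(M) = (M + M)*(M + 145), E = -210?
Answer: 100/11461 - 5852*√7/11461 ≈ -1.3422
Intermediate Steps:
s(M) = 2*M*(145 + M) (s(M) = (2*M)*(145 + M) = 2*M*(145 + M))
h(D) = -209*D^(3/2) (h(D) = (-210*D + D)*√D = (-209*D)*√D = -209*D^(3/2))
(v(210) + h(28))/(29990 + s(-114)) = (200 - 11704*√7)/(29990 + 2*(-114)*(145 - 114)) = (200 - 11704*√7)/(29990 + 2*(-114)*31) = (200 - 11704*√7)/(29990 - 7068) = (200 - 11704*√7)/22922 = (200 - 11704*√7)*(1/22922) = 100/11461 - 5852*√7/11461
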